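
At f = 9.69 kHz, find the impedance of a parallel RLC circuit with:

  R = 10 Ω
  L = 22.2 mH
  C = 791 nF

Step 1 — Angular frequency: ω = 2π·f = 2π·9690 = 6.088e+04 rad/s.
Step 2 — Component impedances:
  R: Z = R = 10 Ω
  L: Z = jωL = j·6.088e+04·0.0222 = 0 + j1352 Ω
  C: Z = 1/(jωC) = -j/(ω·C) = 0 - j20.76 Ω
Step 3 — Parallel combination: 1/Z_total = 1/R + 1/L + 1/C; Z_total = 8.164 - j3.871 Ω = 9.036∠-25.4° Ω.

Z = 8.164 - j3.871 Ω = 9.036∠-25.4° Ω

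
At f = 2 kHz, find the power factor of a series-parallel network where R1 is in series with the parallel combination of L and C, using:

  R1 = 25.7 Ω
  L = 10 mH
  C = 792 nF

Step 1 — Angular frequency: ω = 2π·f = 2π·2000 = 1.257e+04 rad/s.
Step 2 — Component impedances:
  R1: Z = R = 25.7 Ω
  L: Z = jωL = j·1.257e+04·0.01 = 0 + j125.7 Ω
  C: Z = 1/(jωC) = -j/(ω·C) = 0 - j100.5 Ω
Step 3 — Parallel branch: L || C = 1/(1/L + 1/C) = 0 - j501.3 Ω.
Step 4 — Series with R1: Z_total = R1 + (L || C) = 25.7 - j501.3 Ω = 502∠-87.1° Ω.
Step 5 — Power factor: PF = cos(φ) = Re(Z)/|Z| = 25.7/502 = 0.0512.
Step 6 — Type: Im(Z) = -501.3 ⇒ leading (phase φ = -87.1°).

PF = 0.0512 (leading, φ = -87.1°)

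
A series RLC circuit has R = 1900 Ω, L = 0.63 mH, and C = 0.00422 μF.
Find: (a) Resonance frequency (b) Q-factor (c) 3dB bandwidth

Step 1 — Resonance: ω₀ = 1/√(LC) = 1/√(0.00063·4.22e-09) = 6.133e+05 rad/s.
Step 2 — f₀ = ω₀/(2π) = 9.761e+04 Hz.
Step 3 — Series Q: Q = ω₀L/R = 6.133e+05·0.00063/1900 = 0.2034.
Step 4 — Bandwidth: Δω = ω₀/Q = 3.016e+06 rad/s; BW = Δω/(2π) = 4.8e+05 Hz.

(a) f₀ = 9.761e+04 Hz  (b) Q = 0.2034  (c) BW = 4.8e+05 Hz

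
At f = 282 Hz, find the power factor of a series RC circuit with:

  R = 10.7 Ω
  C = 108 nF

Step 1 — Angular frequency: ω = 2π·f = 2π·282 = 1772 rad/s.
Step 2 — Component impedances:
  R: Z = R = 10.7 Ω
  C: Z = 1/(jωC) = -j/(ω·C) = 0 - j5226 Ω
Step 3 — Series combination: Z_total = R + C = 10.7 - j5226 Ω = 5226∠-89.9° Ω.
Step 4 — Power factor: PF = cos(φ) = Re(Z)/|Z| = 10.7/5225.7 = 0.002048.
Step 5 — Type: Im(Z) = -5226 ⇒ leading (phase φ = -89.9°).

PF = 0.002048 (leading, φ = -89.9°)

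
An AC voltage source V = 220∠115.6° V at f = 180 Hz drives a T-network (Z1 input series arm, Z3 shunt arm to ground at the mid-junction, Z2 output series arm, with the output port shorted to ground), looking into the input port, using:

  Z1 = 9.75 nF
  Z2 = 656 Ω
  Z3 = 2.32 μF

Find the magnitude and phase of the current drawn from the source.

Step 1 — Angular frequency: ω = 2π·f = 2π·180 = 1131 rad/s.
Step 2 — Component impedances:
  Z1: Z = 1/(jωC) = -j/(ω·C) = 0 - j9.069e+04 Ω
  Z2: Z = R = 656 Ω
  Z3: Z = 1/(jωC) = -j/(ω·C) = 0 - j381.1 Ω
Step 3 — With the output port shorted to ground, the output series arm Z2 runs from the junction to ground; the shunt arm Z3 also runs from the junction to ground. They appear in parallel: Z3 || Z2 = 165.5 - j284.9 Ω.
Step 4 — Series with input arm Z1: Z_in = Z1 + (Z3 || Z2) = 165.5 - j9.097e+04 Ω = 9.097e+04∠-89.9° Ω.
Step 5 — Source phasor: V = 220∠115.6° V = -95.06 + j198.4 V.
Step 6 — Ohm's law: I = V / Z_total = (-95.06 + j198.4) / (165.5 - j9.097e+04) = -0.002183 - j0.001041 A.
Step 7 — Convert to polar: |I| = 0.002418 A, ∠I = -154.5°.

I = 0.002418∠-154.5° A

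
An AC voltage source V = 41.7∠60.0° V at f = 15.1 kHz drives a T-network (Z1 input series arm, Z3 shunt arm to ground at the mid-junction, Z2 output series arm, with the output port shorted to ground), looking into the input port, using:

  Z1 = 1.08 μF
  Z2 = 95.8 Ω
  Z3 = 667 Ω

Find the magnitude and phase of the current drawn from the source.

Step 1 — Angular frequency: ω = 2π·f = 2π·1.51e+04 = 9.488e+04 rad/s.
Step 2 — Component impedances:
  Z1: Z = 1/(jωC) = -j/(ω·C) = 0 - j9.759 Ω
  Z2: Z = R = 95.8 Ω
  Z3: Z = R = 667 Ω
Step 3 — With the output port shorted to ground, the output series arm Z2 runs from the junction to ground; the shunt arm Z3 also runs from the junction to ground. They appear in parallel: Z3 || Z2 = 83.77 Ω.
Step 4 — Series with input arm Z1: Z_in = Z1 + (Z3 || Z2) = 83.77 - j9.759 Ω = 84.34∠-6.6° Ω.
Step 5 — Source phasor: V = 41.7∠60.0° V = 20.85 + j36.11 V.
Step 6 — Ohm's law: I = V / Z_total = (20.85 + j36.11) / (83.77 - j9.759) = 0.196 + j0.4539 A.
Step 7 — Convert to polar: |I| = 0.4945 A, ∠I = 66.6°.

I = 0.4945∠66.6° A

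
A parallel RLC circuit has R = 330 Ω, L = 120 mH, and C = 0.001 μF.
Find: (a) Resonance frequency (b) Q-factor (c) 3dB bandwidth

Step 1 — Resonance: ω₀ = 1/√(LC) = 1/√(0.12·1e-09) = 9.129e+04 rad/s.
Step 2 — f₀ = ω₀/(2π) = 1.453e+04 Hz.
Step 3 — Parallel Q: Q = R/(ω₀L) = 330/(9.129e+04·0.12) = 0.03012.
Step 4 — Bandwidth: Δω = ω₀/Q = 3.03e+06 rad/s; BW = Δω/(2π) = 4.823e+05 Hz.

(a) f₀ = 1.453e+04 Hz  (b) Q = 0.03012  (c) BW = 4.823e+05 Hz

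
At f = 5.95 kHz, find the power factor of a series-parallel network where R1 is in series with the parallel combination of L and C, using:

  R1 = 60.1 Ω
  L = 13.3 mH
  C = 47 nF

Step 1 — Angular frequency: ω = 2π·f = 2π·5950 = 3.738e+04 rad/s.
Step 2 — Component impedances:
  R1: Z = R = 60.1 Ω
  L: Z = jωL = j·3.738e+04·0.0133 = 0 + j497.2 Ω
  C: Z = 1/(jωC) = -j/(ω·C) = 0 - j569.1 Ω
Step 3 — Parallel branch: L || C = 1/(1/L + 1/C) = 0 + j3936 Ω.
Step 4 — Series with R1: Z_total = R1 + (L || C) = 60.1 + j3936 Ω = 3936∠89.1° Ω.
Step 5 — Power factor: PF = cos(φ) = Re(Z)/|Z| = 60.1/3936 = 0.01527.
Step 6 — Type: Im(Z) = 3936 ⇒ lagging (phase φ = 89.1°).

PF = 0.01527 (lagging, φ = 89.1°)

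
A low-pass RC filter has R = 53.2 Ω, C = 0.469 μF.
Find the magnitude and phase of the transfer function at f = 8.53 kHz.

Step 1 — Angular frequency: ω = 2π·8530 = 5.36e+04 rad/s.
Step 2 — Transfer function: H(jω) = 1/(1 + jωRC).
Step 3 — Denominator: 1 + jωRC = 1 + j·5.36e+04·53.2·4.69e-07 = 1 + j1.337.
Step 4 — H = 0.3586 - j0.4796.
Step 5 — Magnitude: |H| = 0.5989 (-4.5 dB); phase: φ = -53.2°.

|H| = 0.5989 (-4.5 dB), φ = -53.2°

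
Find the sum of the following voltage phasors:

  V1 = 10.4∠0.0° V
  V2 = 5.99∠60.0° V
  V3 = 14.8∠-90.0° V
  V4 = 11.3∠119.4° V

Step 1 — Convert each phasor to rectangular form:
  V1 = 10.4·(cos(0.0°) + j·sin(0.0°)) = 10.4 V
  V2 = 5.99·(cos(60.0°) + j·sin(60.0°)) = 2.995 + j5.187 V
  V3 = 14.8·(cos(-90.0°) + j·sin(-90.0°)) = 0 - j14.8 V
  V4 = 11.3·(cos(119.4°) + j·sin(119.4°)) = -5.547 + j9.845 V
Step 2 — Sum components: V_total = 7.848 + j0.2322 V.
Step 3 — Convert to polar: |V_total| = 7.851 V, ∠V_total = 1.7°.

V_total = 7.851∠1.7° V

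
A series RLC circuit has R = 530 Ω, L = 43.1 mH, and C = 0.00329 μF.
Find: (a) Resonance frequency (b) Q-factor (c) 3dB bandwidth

Step 1 — Resonance: ω₀ = 1/√(LC) = 1/√(0.0431·3.29e-09) = 8.398e+04 rad/s.
Step 2 — f₀ = ω₀/(2π) = 1.337e+04 Hz.
Step 3 — Series Q: Q = ω₀L/R = 8.398e+04·0.0431/530 = 6.829.
Step 4 — Bandwidth: Δω = ω₀/Q = 1.23e+04 rad/s; BW = Δω/(2π) = 1957 Hz.

(a) f₀ = 1.337e+04 Hz  (b) Q = 6.829  (c) BW = 1957 Hz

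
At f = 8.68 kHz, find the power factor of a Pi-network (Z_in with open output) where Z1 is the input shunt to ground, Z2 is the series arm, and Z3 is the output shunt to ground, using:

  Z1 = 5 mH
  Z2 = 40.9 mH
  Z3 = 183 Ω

Step 1 — Angular frequency: ω = 2π·f = 2π·8680 = 5.454e+04 rad/s.
Step 2 — Component impedances:
  Z1: Z = jωL = j·5.454e+04·0.005 = 0 + j272.7 Ω
  Z2: Z = jωL = j·5.454e+04·0.0409 = 0 + j2231 Ω
  Z3: Z = R = 183 Ω
Step 3 — With open output, the series arm Z2 and the output shunt Z3 appear in series to ground: Z2 + Z3 = 183 + j2231 Ω.
Step 4 — Parallel with input shunt Z1: Z_in = Z1 || (Z2 + Z3) = 2.16 + j243.1 Ω = 243.2∠89.5° Ω.
Step 5 — Power factor: PF = cos(φ) = Re(Z)/|Z| = 2.16/243.15 = 0.008883.
Step 6 — Type: Im(Z) = 243.1 ⇒ lagging (phase φ = 89.5°).

PF = 0.008883 (lagging, φ = 89.5°)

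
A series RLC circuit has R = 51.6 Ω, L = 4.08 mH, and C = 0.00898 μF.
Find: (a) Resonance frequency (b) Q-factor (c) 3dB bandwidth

Step 1 — Resonance condition Im(Z)=0 gives ω₀ = 1/√(LC).
Step 2 — ω₀ = 1/√(0.00408·8.98e-09) = 1.652e+05 rad/s.
Step 3 — f₀ = ω₀/(2π) = 2.629e+04 Hz.
Step 4 — Series Q: Q = ω₀L/R = 1.652e+05·0.00408/51.6 = 13.06.
Step 5 — 3dB bandwidth: Δω = ω₀/Q = 1.265e+04 rad/s; BW = Δω/(2π) = 2013 Hz.

(a) f₀ = 2.629e+04 Hz  (b) Q = 13.06  (c) BW = 2013 Hz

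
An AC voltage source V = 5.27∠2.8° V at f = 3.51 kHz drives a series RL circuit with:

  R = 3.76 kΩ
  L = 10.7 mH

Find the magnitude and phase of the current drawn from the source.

Step 1 — Angular frequency: ω = 2π·f = 2π·3510 = 2.205e+04 rad/s.
Step 2 — Component impedances:
  R: Z = R = 3760 Ω
  L: Z = jωL = j·2.205e+04·0.0107 = 0 + j236 Ω
Step 3 — Series combination: Z_total = R + L = 3760 + j236 Ω = 3767∠3.6° Ω.
Step 4 — Source phasor: V = 5.27∠2.8° V = 5.264 + j0.2574 V.
Step 5 — Ohm's law: I = V / Z_total = (5.264 + j0.2574) / (3760 + j236) = 0.001399 - j1.932e-05 A.
Step 6 — Convert to polar: |I| = 0.001399 A, ∠I = -0.8°.

I = 0.001399∠-0.8° A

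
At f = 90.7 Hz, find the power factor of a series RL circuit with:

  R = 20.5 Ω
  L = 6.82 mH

Step 1 — Angular frequency: ω = 2π·f = 2π·90.7 = 569.9 rad/s.
Step 2 — Component impedances:
  R: Z = R = 20.5 Ω
  L: Z = jωL = j·569.9·0.00682 = 0 + j3.887 Ω
Step 3 — Series combination: Z_total = R + L = 20.5 + j3.887 Ω = 20.87∠10.7° Ω.
Step 4 — Power factor: PF = cos(φ) = Re(Z)/|Z| = 20.5/20.865 = 0.9825.
Step 5 — Type: Im(Z) = 3.887 ⇒ lagging (phase φ = 10.7°).

PF = 0.9825 (lagging, φ = 10.7°)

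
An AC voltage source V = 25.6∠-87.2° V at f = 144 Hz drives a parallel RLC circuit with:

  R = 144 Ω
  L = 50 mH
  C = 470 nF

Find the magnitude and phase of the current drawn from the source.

Step 1 — Angular frequency: ω = 2π·f = 2π·144 = 904.8 rad/s.
Step 2 — Component impedances:
  R: Z = R = 144 Ω
  L: Z = jωL = j·904.8·0.05 = 0 + j45.24 Ω
  C: Z = 1/(jωC) = -j/(ω·C) = 0 - j2352 Ω
Step 3 — Parallel combination: 1/Z_total = 1/R + 1/L + 1/C; Z_total = 13.4 + j41.83 Ω = 43.93∠72.2° Ω.
Step 4 — Source phasor: V = 25.6∠-87.2° V = 1.251 - j25.57 V.
Step 5 — Ohm's law: I = V / Z_total = (1.251 - j25.57) / (13.4 + j41.83) = -0.5457 - j0.2047 A.
Step 6 — Convert to polar: |I| = 0.5828 A, ∠I = -159.4°.

I = 0.5828∠-159.4° A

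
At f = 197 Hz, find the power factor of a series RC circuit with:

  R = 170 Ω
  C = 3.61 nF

Step 1 — Angular frequency: ω = 2π·f = 2π·197 = 1238 rad/s.
Step 2 — Component impedances:
  R: Z = R = 170 Ω
  C: Z = 1/(jωC) = -j/(ω·C) = 0 - j2.238e+05 Ω
Step 3 — Series combination: Z_total = R + C = 170 - j2.238e+05 Ω = 2.238e+05∠-90.0° Ω.
Step 4 — Power factor: PF = cos(φ) = Re(Z)/|Z| = 170/2.238e+05 = 0.0007596.
Step 5 — Type: Im(Z) = -2.238e+05 ⇒ leading (phase φ = -90.0°).

PF = 0.0007596 (leading, φ = -90.0°)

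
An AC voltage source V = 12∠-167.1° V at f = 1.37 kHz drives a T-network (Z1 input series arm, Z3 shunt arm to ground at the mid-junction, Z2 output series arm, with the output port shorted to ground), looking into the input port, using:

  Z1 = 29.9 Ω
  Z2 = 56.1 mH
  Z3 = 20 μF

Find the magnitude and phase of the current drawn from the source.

Step 1 — Angular frequency: ω = 2π·f = 2π·1370 = 8608 rad/s.
Step 2 — Component impedances:
  Z1: Z = R = 29.9 Ω
  Z2: Z = jωL = j·8608·0.0561 = 0 + j482.9 Ω
  Z3: Z = 1/(jωC) = -j/(ω·C) = 0 - j5.809 Ω
Step 3 — With the output port shorted to ground, the output series arm Z2 runs from the junction to ground; the shunt arm Z3 also runs from the junction to ground. They appear in parallel: Z3 || Z2 = 0 - j5.879 Ω.
Step 4 — Series with input arm Z1: Z_in = Z1 + (Z3 || Z2) = 29.9 - j5.879 Ω = 30.47∠-11.1° Ω.
Step 5 — Source phasor: V = 12∠-167.1° V = -11.7 - j2.679 V.
Step 6 — Ohm's law: I = V / Z_total = (-11.7 - j2.679) / (29.9 - j5.879) = -0.3597 - j0.1603 A.
Step 7 — Convert to polar: |I| = 0.3938 A, ∠I = -156.0°.

I = 0.3938∠-156.0° A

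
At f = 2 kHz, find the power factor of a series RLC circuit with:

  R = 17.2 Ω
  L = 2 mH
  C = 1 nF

Step 1 — Angular frequency: ω = 2π·f = 2π·2000 = 1.257e+04 rad/s.
Step 2 — Component impedances:
  R: Z = R = 17.2 Ω
  L: Z = jωL = j·1.257e+04·0.002 = 0 + j25.13 Ω
  C: Z = 1/(jωC) = -j/(ω·C) = 0 - j7.958e+04 Ω
Step 3 — Series combination: Z_total = R + L + C = 17.2 - j7.955e+04 Ω = 7.955e+04∠-90.0° Ω.
Step 4 — Power factor: PF = cos(φ) = Re(Z)/|Z| = 17.2/7.955e+04 = 0.0002162.
Step 5 — Type: Im(Z) = -7.955e+04 ⇒ leading (phase φ = -90.0°).

PF = 0.0002162 (leading, φ = -90.0°)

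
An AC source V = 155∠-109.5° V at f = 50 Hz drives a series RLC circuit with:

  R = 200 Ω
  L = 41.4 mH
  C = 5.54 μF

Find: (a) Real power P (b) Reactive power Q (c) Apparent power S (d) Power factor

Step 1 — Angular frequency: ω = 2π·f = 2π·50 = 314.2 rad/s.
Step 2 — Component impedances:
  R: Z = R = 200 Ω
  L: Z = jωL = j·314.2·0.0414 = 0 + j13.01 Ω
  C: Z = 1/(jωC) = -j/(ω·C) = 0 - j574.6 Ω
Step 3 — Series combination: Z_total = R + L + C = 200 - j561.6 Ω = 596.1∠-70.4° Ω.
Step 4 — Source phasor: V = 155∠-109.5° V = -51.74 - j146.1 V.
Step 5 — Current: I = V / Z = 0.2018 - j0.164 A = 0.26∠-39.1° A.
Step 6 — Complex power: S = V·I* = 13.52 - j37.97 VA.
Step 7 — Real power: P = Re(S) = 13.52 W.
Step 8 — Reactive power: Q = Im(S) = -37.97 VAR.
Step 9 — Apparent power: |S| = 40.3 VA.
Step 10 — Power factor: PF = P/|S| = 0.3355 (leading).

(a) P = 13.52 W  (b) Q = -37.97 VAR  (c) S = 40.3 VA  (d) PF = 0.3355 (leading)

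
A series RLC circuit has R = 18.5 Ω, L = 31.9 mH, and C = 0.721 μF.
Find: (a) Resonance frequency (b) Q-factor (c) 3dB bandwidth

Step 1 — Resonance condition Im(Z)=0 gives ω₀ = 1/√(LC).
Step 2 — ω₀ = 1/√(0.0319·7.21e-07) = 6594 rad/s.
Step 3 — f₀ = ω₀/(2π) = 1049 Hz.
Step 4 — Series Q: Q = ω₀L/R = 6594·0.0319/18.5 = 11.37.
Step 5 — 3dB bandwidth: Δω = ω₀/Q = 579.9 rad/s; BW = Δω/(2π) = 92.3 Hz.

(a) f₀ = 1049 Hz  (b) Q = 11.37  (c) BW = 92.3 Hz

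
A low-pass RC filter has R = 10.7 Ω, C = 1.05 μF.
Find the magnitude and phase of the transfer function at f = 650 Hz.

Step 1 — Angular frequency: ω = 2π·650 = 4084 rad/s.
Step 2 — Transfer function: H(jω) = 1/(1 + jωRC).
Step 3 — Denominator: 1 + jωRC = 1 + j·4084·10.7·1.05e-06 = 1 + j0.04588.
Step 4 — H = 0.9979 - j0.04579.
Step 5 — Magnitude: |H| = 0.9989 (-0.0 dB); phase: φ = -2.6°.

|H| = 0.9989 (-0.0 dB), φ = -2.6°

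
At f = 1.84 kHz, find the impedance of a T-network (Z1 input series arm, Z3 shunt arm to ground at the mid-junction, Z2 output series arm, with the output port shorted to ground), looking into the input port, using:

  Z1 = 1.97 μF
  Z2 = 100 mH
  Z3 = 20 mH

Step 1 — Angular frequency: ω = 2π·f = 2π·1840 = 1.156e+04 rad/s.
Step 2 — Component impedances:
  Z1: Z = 1/(jωC) = -j/(ω·C) = 0 - j43.91 Ω
  Z2: Z = jωL = j·1.156e+04·0.1 = 0 + j1156 Ω
  Z3: Z = jωL = j·1.156e+04·0.02 = 0 + j231.2 Ω
Step 3 — With the output port shorted to ground, the output series arm Z2 runs from the junction to ground; the shunt arm Z3 also runs from the junction to ground. They appear in parallel: Z3 || Z2 = 0 + j192.7 Ω.
Step 4 — Series with input arm Z1: Z_in = Z1 + (Z3 || Z2) = 0 + j148.8 Ω = 148.8∠90.0° Ω.

Z = 0 + j148.8 Ω = 148.8∠90.0° Ω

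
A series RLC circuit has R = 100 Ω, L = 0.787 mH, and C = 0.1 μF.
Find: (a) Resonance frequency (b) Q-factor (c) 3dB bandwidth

Step 1 — Resonance condition Im(Z)=0 gives ω₀ = 1/√(LC).
Step 2 — ω₀ = 1/√(0.000787·1e-07) = 1.127e+05 rad/s.
Step 3 — f₀ = ω₀/(2π) = 1.794e+04 Hz.
Step 4 — Series Q: Q = ω₀L/R = 1.127e+05·0.000787/100 = 0.8871.
Step 5 — 3dB bandwidth: Δω = ω₀/Q = 1.271e+05 rad/s; BW = Δω/(2π) = 2.022e+04 Hz.

(a) f₀ = 1.794e+04 Hz  (b) Q = 0.8871  (c) BW = 2.022e+04 Hz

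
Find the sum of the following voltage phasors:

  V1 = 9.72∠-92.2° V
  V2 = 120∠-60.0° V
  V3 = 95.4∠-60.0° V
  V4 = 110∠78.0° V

Step 1 — Convert each phasor to rectangular form:
  V1 = 9.72·(cos(-92.2°) + j·sin(-92.2°)) = -0.3731 - j9.713 V
  V2 = 120·(cos(-60.0°) + j·sin(-60.0°)) = 60 - j103.9 V
  V3 = 95.4·(cos(-60.0°) + j·sin(-60.0°)) = 47.7 - j82.62 V
  V4 = 110·(cos(78.0°) + j·sin(78.0°)) = 22.87 + j107.6 V
Step 2 — Sum components: V_total = 130.2 - j88.66 V.
Step 3 — Convert to polar: |V_total| = 157.5 V, ∠V_total = -34.3°.

V_total = 157.5∠-34.3° V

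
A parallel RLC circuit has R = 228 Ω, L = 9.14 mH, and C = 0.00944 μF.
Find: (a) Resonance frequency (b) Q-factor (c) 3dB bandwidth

Step 1 — Resonance: ω₀ = 1/√(LC) = 1/√(0.00914·9.44e-09) = 1.077e+05 rad/s.
Step 2 — f₀ = ω₀/(2π) = 1.713e+04 Hz.
Step 3 — Parallel Q: Q = R/(ω₀L) = 228/(1.077e+05·0.00914) = 0.2317.
Step 4 — Bandwidth: Δω = ω₀/Q = 4.646e+05 rad/s; BW = Δω/(2π) = 7.395e+04 Hz.

(a) f₀ = 1.713e+04 Hz  (b) Q = 0.2317  (c) BW = 7.395e+04 Hz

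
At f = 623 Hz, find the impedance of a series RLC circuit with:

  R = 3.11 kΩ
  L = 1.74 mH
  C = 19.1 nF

Step 1 — Angular frequency: ω = 2π·f = 2π·623 = 3914 rad/s.
Step 2 — Component impedances:
  R: Z = R = 3110 Ω
  L: Z = jωL = j·3914·0.00174 = 0 + j6.811 Ω
  C: Z = 1/(jωC) = -j/(ω·C) = 0 - j1.338e+04 Ω
Step 3 — Series combination: Z_total = R + L + C = 3110 - j1.337e+04 Ω = 1.373e+04∠-76.9° Ω.

Z = 3110 - j1.337e+04 Ω = 1.373e+04∠-76.9° Ω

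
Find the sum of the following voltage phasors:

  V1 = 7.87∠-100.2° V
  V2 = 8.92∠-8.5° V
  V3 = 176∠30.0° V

Step 1 — Convert each phasor to rectangular form:
  V1 = 7.87·(cos(-100.2°) + j·sin(-100.2°)) = -1.394 - j7.746 V
  V2 = 8.92·(cos(-8.5°) + j·sin(-8.5°)) = 8.822 - j1.318 V
  V3 = 176·(cos(30.0°) + j·sin(30.0°)) = 152.4 + j88 V
Step 2 — Sum components: V_total = 159.8 + j78.94 V.
Step 3 — Convert to polar: |V_total| = 178.3 V, ∠V_total = 26.3°.

V_total = 178.3∠26.3° V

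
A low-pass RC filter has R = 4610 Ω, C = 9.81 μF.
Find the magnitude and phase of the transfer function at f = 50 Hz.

Step 1 — Angular frequency: ω = 2π·50 = 314.2 rad/s.
Step 2 — Transfer function: H(jω) = 1/(1 + jωRC).
Step 3 — Denominator: 1 + jωRC = 1 + j·314.2·4610·9.81e-06 = 1 + j14.21.
Step 4 — H = 0.00493 - j0.07004.
Step 5 — Magnitude: |H| = 0.07021 (-23.1 dB); phase: φ = -86.0°.

|H| = 0.07021 (-23.1 dB), φ = -86.0°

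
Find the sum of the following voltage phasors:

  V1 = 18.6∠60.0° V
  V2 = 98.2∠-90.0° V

Step 1 — Convert each phasor to rectangular form:
  V1 = 18.6·(cos(60.0°) + j·sin(60.0°)) = 9.3 + j16.11 V
  V2 = 98.2·(cos(-90.0°) + j·sin(-90.0°)) = 0 - j98.2 V
Step 2 — Sum components: V_total = 9.3 - j82.09 V.
Step 3 — Convert to polar: |V_total| = 82.62 V, ∠V_total = -83.5°.

V_total = 82.62∠-83.5° V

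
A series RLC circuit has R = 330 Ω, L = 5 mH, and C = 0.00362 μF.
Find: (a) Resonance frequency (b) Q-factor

Step 1 — Resonance condition Im(Z)=0 gives ω₀ = 1/√(LC).
Step 2 — ω₀ = 1/√(0.005·3.62e-09) = 2.351e+05 rad/s.
Step 3 — f₀ = ω₀/(2π) = 3.741e+04 Hz.
Step 4 — Series Q: Q = ω₀L/R = 2.351e+05·0.005/330 = 3.561.

(a) f₀ = 3.741e+04 Hz  (b) Q = 3.561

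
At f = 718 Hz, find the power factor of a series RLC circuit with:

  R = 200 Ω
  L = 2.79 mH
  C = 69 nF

Step 1 — Angular frequency: ω = 2π·f = 2π·718 = 4511 rad/s.
Step 2 — Component impedances:
  R: Z = R = 200 Ω
  L: Z = jωL = j·4511·0.00279 = 0 + j12.59 Ω
  C: Z = 1/(jωC) = -j/(ω·C) = 0 - j3213 Ω
Step 3 — Series combination: Z_total = R + L + C = 200 - j3200 Ω = 3206∠-86.4° Ω.
Step 4 — Power factor: PF = cos(φ) = Re(Z)/|Z| = 200/3206 = 0.06238.
Step 5 — Type: Im(Z) = -3200 ⇒ leading (phase φ = -86.4°).

PF = 0.06238 (leading, φ = -86.4°)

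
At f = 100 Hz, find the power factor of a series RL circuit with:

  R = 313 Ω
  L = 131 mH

Step 1 — Angular frequency: ω = 2π·f = 2π·100 = 628.3 rad/s.
Step 2 — Component impedances:
  R: Z = R = 313 Ω
  L: Z = jωL = j·628.3·0.131 = 0 + j82.31 Ω
Step 3 — Series combination: Z_total = R + L = 313 + j82.31 Ω = 323.6∠14.7° Ω.
Step 4 — Power factor: PF = cos(φ) = Re(Z)/|Z| = 313/323.64 = 0.9671.
Step 5 — Type: Im(Z) = 82.31 ⇒ lagging (phase φ = 14.7°).

PF = 0.9671 (lagging, φ = 14.7°)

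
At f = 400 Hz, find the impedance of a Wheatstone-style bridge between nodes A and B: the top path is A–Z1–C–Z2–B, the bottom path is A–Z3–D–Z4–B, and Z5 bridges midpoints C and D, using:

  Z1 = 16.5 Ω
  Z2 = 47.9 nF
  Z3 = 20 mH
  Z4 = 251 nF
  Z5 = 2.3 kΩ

Step 1 — Angular frequency: ω = 2π·f = 2π·400 = 2513 rad/s.
Step 2 — Component impedances:
  Z1: Z = R = 16.5 Ω
  Z2: Z = 1/(jωC) = -j/(ω·C) = 0 - j8307 Ω
  Z3: Z = jωL = j·2513·0.02 = 0 + j50.27 Ω
  Z4: Z = 1/(jωC) = -j/(ω·C) = 0 - j1585 Ω
  Z5: Z = R = 2300 Ω
Step 3 — Bridge requires nodal analysis (the Z5 bridge couples midpoints C and D, so the two paths cannot be reduced to a simple series/parallel combination). Setting node B to ground and injecting 1 A at node A, the 3-node admittance system at A, C, D solves to V_A = Z_AB = 1.177 - j1295 Ω = 1295∠-89.9° Ω.

Z = 1.177 - j1295 Ω = 1295∠-89.9° Ω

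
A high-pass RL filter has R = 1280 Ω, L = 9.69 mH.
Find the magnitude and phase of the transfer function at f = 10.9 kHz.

Step 1 — Angular frequency: ω = 2π·1.09e+04 = 6.849e+04 rad/s.
Step 2 — Transfer function: H(jω) = jωL/(R + jωL).
Step 3 — Numerator jωL = j·663.6; denominator R + jωL = 1280 + j663.6.
Step 4 — H = 0.2119 + j0.4086.
Step 5 — Magnitude: |H| = 0.4603 (-6.7 dB); phase: φ = 62.6°.

|H| = 0.4603 (-6.7 dB), φ = 62.6°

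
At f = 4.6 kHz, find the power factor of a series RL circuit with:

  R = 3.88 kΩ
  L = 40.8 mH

Step 1 — Angular frequency: ω = 2π·f = 2π·4600 = 2.89e+04 rad/s.
Step 2 — Component impedances:
  R: Z = R = 3880 Ω
  L: Z = jωL = j·2.89e+04·0.0408 = 0 + j1179 Ω
Step 3 — Series combination: Z_total = R + L = 3880 + j1179 Ω = 4055∠16.9° Ω.
Step 4 — Power factor: PF = cos(φ) = Re(Z)/|Z| = 3880/4055 = 0.9568.
Step 5 — Type: Im(Z) = 1179 ⇒ lagging (phase φ = 16.9°).

PF = 0.9568 (lagging, φ = 16.9°)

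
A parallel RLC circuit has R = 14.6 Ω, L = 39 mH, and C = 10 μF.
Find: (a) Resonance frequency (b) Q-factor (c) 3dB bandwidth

Step 1 — Resonance: ω₀ = 1/√(LC) = 1/√(0.039·1e-05) = 1601 rad/s.
Step 2 — f₀ = ω₀/(2π) = 254.9 Hz.
Step 3 — Parallel Q: Q = R/(ω₀L) = 14.6/(1601·0.039) = 0.2338.
Step 4 — Bandwidth: Δω = ω₀/Q = 6849 rad/s; BW = Δω/(2π) = 1090 Hz.

(a) f₀ = 254.9 Hz  (b) Q = 0.2338  (c) BW = 1090 Hz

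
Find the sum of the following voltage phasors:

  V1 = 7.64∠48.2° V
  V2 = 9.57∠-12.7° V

Step 1 — Convert each phasor to rectangular form:
  V1 = 7.64·(cos(48.2°) + j·sin(48.2°)) = 5.092 + j5.695 V
  V2 = 9.57·(cos(-12.7°) + j·sin(-12.7°)) = 9.336 - j2.104 V
Step 2 — Sum components: V_total = 14.43 + j3.592 V.
Step 3 — Convert to polar: |V_total| = 14.87 V, ∠V_total = 14.0°.

V_total = 14.87∠14.0° V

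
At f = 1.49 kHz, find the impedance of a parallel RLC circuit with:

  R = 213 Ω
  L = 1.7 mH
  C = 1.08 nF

Step 1 — Angular frequency: ω = 2π·f = 2π·1490 = 9362 rad/s.
Step 2 — Component impedances:
  R: Z = R = 213 Ω
  L: Z = jωL = j·9362·0.0017 = 0 + j15.92 Ω
  C: Z = 1/(jωC) = -j/(ω·C) = 0 - j9.89e+04 Ω
Step 3 — Parallel combination: 1/Z_total = 1/R + 1/L + 1/C; Z_total = 1.183 + j15.83 Ω = 15.87∠85.7° Ω.

Z = 1.183 + j15.83 Ω = 15.87∠85.7° Ω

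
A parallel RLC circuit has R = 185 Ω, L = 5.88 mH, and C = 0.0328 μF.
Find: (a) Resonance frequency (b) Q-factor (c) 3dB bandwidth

Step 1 — Resonance: ω₀ = 1/√(LC) = 1/√(0.00588·3.28e-08) = 7.201e+04 rad/s.
Step 2 — f₀ = ω₀/(2π) = 1.146e+04 Hz.
Step 3 — Parallel Q: Q = R/(ω₀L) = 185/(7.201e+04·0.00588) = 0.4369.
Step 4 — Bandwidth: Δω = ω₀/Q = 1.648e+05 rad/s; BW = Δω/(2π) = 2.623e+04 Hz.

(a) f₀ = 1.146e+04 Hz  (b) Q = 0.4369  (c) BW = 2.623e+04 Hz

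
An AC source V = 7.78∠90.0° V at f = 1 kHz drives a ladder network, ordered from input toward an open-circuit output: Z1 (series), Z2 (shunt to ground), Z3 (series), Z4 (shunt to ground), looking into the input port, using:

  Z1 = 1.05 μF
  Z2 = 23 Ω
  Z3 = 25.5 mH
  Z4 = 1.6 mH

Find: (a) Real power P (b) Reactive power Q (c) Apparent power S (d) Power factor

Step 1 — Angular frequency: ω = 2π·f = 2π·1000 = 6283 rad/s.
Step 2 — Component impedances:
  Z1: Z = 1/(jωC) = -j/(ω·C) = 0 - j151.6 Ω
  Z2: Z = R = 23 Ω
  Z3: Z = jωL = j·6283·0.0255 = 0 + j160.2 Ω
  Z4: Z = jωL = j·6283·0.0016 = 0 + j10.05 Ω
Step 3 — Ladder network (open output): work backward from the far end, alternating series and parallel combinations. Z_in = 22.59 - j148.5 Ω = 150.2∠-81.4° Ω.
Step 4 — Source phasor: V = 7.78∠90.0° V = 0 + j7.78 V.
Step 5 — Current: I = V / Z = -0.0512 + j0.007786 A = 0.05179∠171.4° A.
Step 6 — Complex power: S = V·I* = 0.06058 - j0.3983 VA.
Step 7 — Real power: P = Re(S) = 0.06058 W.
Step 8 — Reactive power: Q = Im(S) = -0.3983 VAR.
Step 9 — Apparent power: |S| = 0.4029 VA.
Step 10 — Power factor: PF = P/|S| = 0.1504 (leading).

(a) P = 0.06058 W  (b) Q = -0.3983 VAR  (c) S = 0.4029 VA  (d) PF = 0.1504 (leading)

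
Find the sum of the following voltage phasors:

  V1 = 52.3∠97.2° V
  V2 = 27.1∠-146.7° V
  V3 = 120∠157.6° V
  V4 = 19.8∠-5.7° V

Step 1 — Convert each phasor to rectangular form:
  V1 = 52.3·(cos(97.2°) + j·sin(97.2°)) = -6.555 + j51.89 V
  V2 = 27.1·(cos(-146.7°) + j·sin(-146.7°)) = -22.65 - j14.88 V
  V3 = 120·(cos(157.6°) + j·sin(157.6°)) = -110.9 + j45.73 V
  V4 = 19.8·(cos(-5.7°) + j·sin(-5.7°)) = 19.7 - j1.967 V
Step 2 — Sum components: V_total = -120.4 + j80.77 V.
Step 3 — Convert to polar: |V_total| = 145 V, ∠V_total = 146.2°.

V_total = 145∠146.2° V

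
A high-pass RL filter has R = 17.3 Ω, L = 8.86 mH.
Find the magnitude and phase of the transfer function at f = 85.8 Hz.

Step 1 — Angular frequency: ω = 2π·85.8 = 539.1 rad/s.
Step 2 — Transfer function: H(jω) = jωL/(R + jωL).
Step 3 — Numerator jωL = j·4.776; denominator R + jωL = 17.3 + j4.776.
Step 4 — H = 0.07083 + j0.2565.
Step 5 — Magnitude: |H| = 0.2661 (-11.5 dB); phase: φ = 74.6°.

|H| = 0.2661 (-11.5 dB), φ = 74.6°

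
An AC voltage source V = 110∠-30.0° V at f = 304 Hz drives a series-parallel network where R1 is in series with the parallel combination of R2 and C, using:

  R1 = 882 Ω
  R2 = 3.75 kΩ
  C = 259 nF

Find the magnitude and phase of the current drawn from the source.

Step 1 — Angular frequency: ω = 2π·f = 2π·304 = 1910 rad/s.
Step 2 — Component impedances:
  R1: Z = R = 882 Ω
  R2: Z = R = 3750 Ω
  C: Z = 1/(jωC) = -j/(ω·C) = 0 - j2021 Ω
Step 3 — Parallel branch: R2 || C = 1/(1/R2 + 1/C) = 844.3 - j1566 Ω.
Step 4 — Series with R1: Z_total = R1 + (R2 || C) = 1726 - j1566 Ω = 2331∠-42.2° Ω.
Step 5 — Source phasor: V = 110∠-30.0° V = 95.26 - j55 V.
Step 6 — Ohm's law: I = V / Z_total = (95.26 - j55) / (1726 - j1566) = 0.04612 + j0.009987 A.
Step 7 — Convert to polar: |I| = 0.04719 A, ∠I = 12.2°.

I = 0.04719∠12.2° A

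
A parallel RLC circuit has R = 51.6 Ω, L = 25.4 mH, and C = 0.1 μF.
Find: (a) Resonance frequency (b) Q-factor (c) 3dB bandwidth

Step 1 — Resonance: ω₀ = 1/√(LC) = 1/√(0.0254·1e-07) = 1.984e+04 rad/s.
Step 2 — f₀ = ω₀/(2π) = 3158 Hz.
Step 3 — Parallel Q: Q = R/(ω₀L) = 51.6/(1.984e+04·0.0254) = 0.1024.
Step 4 — Bandwidth: Δω = ω₀/Q = 1.938e+05 rad/s; BW = Δω/(2π) = 3.084e+04 Hz.

(a) f₀ = 3158 Hz  (b) Q = 0.1024  (c) BW = 3.084e+04 Hz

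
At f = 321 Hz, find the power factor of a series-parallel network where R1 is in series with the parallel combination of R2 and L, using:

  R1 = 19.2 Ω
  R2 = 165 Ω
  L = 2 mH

Step 1 — Angular frequency: ω = 2π·f = 2π·321 = 2017 rad/s.
Step 2 — Component impedances:
  R1: Z = R = 19.2 Ω
  R2: Z = R = 165 Ω
  L: Z = jωL = j·2017·0.002 = 0 + j4.034 Ω
Step 3 — Parallel branch: R2 || L = 1/(1/R2 + 1/L) = 0.09856 + j4.031 Ω.
Step 4 — Series with R1: Z_total = R1 + (R2 || L) = 19.3 + j4.031 Ω = 19.72∠11.8° Ω.
Step 5 — Power factor: PF = cos(φ) = Re(Z)/|Z| = 19.299/19.715 = 0.9789.
Step 6 — Type: Im(Z) = 4.031 ⇒ lagging (phase φ = 11.8°).

PF = 0.9789 (lagging, φ = 11.8°)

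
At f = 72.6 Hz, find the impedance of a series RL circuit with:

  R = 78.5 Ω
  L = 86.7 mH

Step 1 — Angular frequency: ω = 2π·f = 2π·72.6 = 456.2 rad/s.
Step 2 — Component impedances:
  R: Z = R = 78.5 Ω
  L: Z = jωL = j·456.2·0.0867 = 0 + j39.55 Ω
Step 3 — Series combination: Z_total = R + L = 78.5 + j39.55 Ω = 87.9∠26.7° Ω.

Z = 78.5 + j39.55 Ω = 87.9∠26.7° Ω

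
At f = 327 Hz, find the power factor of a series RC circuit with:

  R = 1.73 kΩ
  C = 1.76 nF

Step 1 — Angular frequency: ω = 2π·f = 2π·327 = 2055 rad/s.
Step 2 — Component impedances:
  R: Z = R = 1730 Ω
  C: Z = 1/(jωC) = -j/(ω·C) = 0 - j2.765e+05 Ω
Step 3 — Series combination: Z_total = R + C = 1730 - j2.765e+05 Ω = 2.765e+05∠-89.6° Ω.
Step 4 — Power factor: PF = cos(φ) = Re(Z)/|Z| = 1730/2.7655e+05 = 0.006256.
Step 5 — Type: Im(Z) = -2.765e+05 ⇒ leading (phase φ = -89.6°).

PF = 0.006256 (leading, φ = -89.6°)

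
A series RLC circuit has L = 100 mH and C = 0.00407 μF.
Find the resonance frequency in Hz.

Step 1 — Resonance condition Im(Z)=0 gives ω₀ = 1/√(LC).
Step 2 — ω₀ = 1/√(0.1·4.07e-09) = 4.957e+04 rad/s.
Step 3 — f₀ = ω₀/(2π) = 7889 Hz.

f₀ = 7889 Hz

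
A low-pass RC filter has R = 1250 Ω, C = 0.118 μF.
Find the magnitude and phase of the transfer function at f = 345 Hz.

Step 1 — Angular frequency: ω = 2π·345 = 2168 rad/s.
Step 2 — Transfer function: H(jω) = 1/(1 + jωRC).
Step 3 — Denominator: 1 + jωRC = 1 + j·2168·1250·1.18e-07 = 1 + j0.3197.
Step 4 — H = 0.9073 - j0.2901.
Step 5 — Magnitude: |H| = 0.9525 (-0.4 dB); phase: φ = -17.7°.

|H| = 0.9525 (-0.4 dB), φ = -17.7°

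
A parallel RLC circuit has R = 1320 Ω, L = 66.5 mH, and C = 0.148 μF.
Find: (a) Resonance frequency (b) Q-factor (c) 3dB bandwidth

Step 1 — Resonance: ω₀ = 1/√(LC) = 1/√(0.0665·1.48e-07) = 1.008e+04 rad/s.
Step 2 — f₀ = ω₀/(2π) = 1604 Hz.
Step 3 — Parallel Q: Q = R/(ω₀L) = 1320/(1.008e+04·0.0665) = 1.969.
Step 4 — Bandwidth: Δω = ω₀/Q = 5119 rad/s; BW = Δω/(2π) = 814.7 Hz.

(a) f₀ = 1604 Hz  (b) Q = 1.969  (c) BW = 814.7 Hz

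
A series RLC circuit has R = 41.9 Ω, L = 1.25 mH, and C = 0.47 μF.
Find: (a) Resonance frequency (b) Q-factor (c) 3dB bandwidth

Step 1 — Resonance: ω₀ = 1/√(LC) = 1/√(0.00125·4.7e-07) = 4.126e+04 rad/s.
Step 2 — f₀ = ω₀/(2π) = 6566 Hz.
Step 3 — Series Q: Q = ω₀L/R = 4.126e+04·0.00125/41.9 = 1.231.
Step 4 — Bandwidth: Δω = ω₀/Q = 3.352e+04 rad/s; BW = Δω/(2π) = 5335 Hz.

(a) f₀ = 6566 Hz  (b) Q = 1.231  (c) BW = 5335 Hz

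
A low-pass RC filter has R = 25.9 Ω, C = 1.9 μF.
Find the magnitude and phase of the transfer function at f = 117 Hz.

Step 1 — Angular frequency: ω = 2π·117 = 735.1 rad/s.
Step 2 — Transfer function: H(jω) = 1/(1 + jωRC).
Step 3 — Denominator: 1 + jωRC = 1 + j·735.1·25.9·1.9e-06 = 1 + j0.03618.
Step 4 — H = 0.9987 - j0.03613.
Step 5 — Magnitude: |H| = 0.9993 (-0.0 dB); phase: φ = -2.1°.

|H| = 0.9993 (-0.0 dB), φ = -2.1°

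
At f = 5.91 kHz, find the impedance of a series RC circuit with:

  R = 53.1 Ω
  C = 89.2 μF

Step 1 — Angular frequency: ω = 2π·f = 2π·5910 = 3.713e+04 rad/s.
Step 2 — Component impedances:
  R: Z = R = 53.1 Ω
  C: Z = 1/(jωC) = -j/(ω·C) = 0 - j0.3019 Ω
Step 3 — Series combination: Z_total = R + C = 53.1 - j0.3019 Ω = 53.1∠-0.3° Ω.

Z = 53.1 - j0.3019 Ω = 53.1∠-0.3° Ω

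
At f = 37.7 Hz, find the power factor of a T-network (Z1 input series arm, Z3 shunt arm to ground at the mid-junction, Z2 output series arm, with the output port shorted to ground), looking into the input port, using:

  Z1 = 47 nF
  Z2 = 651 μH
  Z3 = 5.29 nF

Step 1 — Angular frequency: ω = 2π·f = 2π·37.7 = 236.9 rad/s.
Step 2 — Component impedances:
  Z1: Z = 1/(jωC) = -j/(ω·C) = 0 - j8.982e+04 Ω
  Z2: Z = jωL = j·236.9·0.000651 = 0 + j0.1542 Ω
  Z3: Z = 1/(jωC) = -j/(ω·C) = 0 - j7.98e+05 Ω
Step 3 — With the output port shorted to ground, the output series arm Z2 runs from the junction to ground; the shunt arm Z3 also runs from the junction to ground. They appear in parallel: Z3 || Z2 = 0 + j0.1542 Ω.
Step 4 — Series with input arm Z1: Z_in = Z1 + (Z3 || Z2) = 0 - j8.982e+04 Ω = 8.982e+04∠-90.0° Ω.
Step 5 — Power factor: PF = cos(φ) = Re(Z)/|Z| = 0/8.982e+04 = 0.
Step 6 — Type: Im(Z) = -8.982e+04 ⇒ leading (phase φ = -90.0°).

PF = 0 (leading, φ = -90.0°)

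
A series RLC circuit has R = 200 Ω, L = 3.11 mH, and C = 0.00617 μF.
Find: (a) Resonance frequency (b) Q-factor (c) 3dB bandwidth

Step 1 — Resonance: ω₀ = 1/√(LC) = 1/√(0.00311·6.17e-09) = 2.283e+05 rad/s.
Step 2 — f₀ = ω₀/(2π) = 3.633e+04 Hz.
Step 3 — Series Q: Q = ω₀L/R = 2.283e+05·0.00311/200 = 3.55.
Step 4 — Bandwidth: Δω = ω₀/Q = 6.431e+04 rad/s; BW = Δω/(2π) = 1.024e+04 Hz.

(a) f₀ = 3.633e+04 Hz  (b) Q = 3.55  (c) BW = 1.024e+04 Hz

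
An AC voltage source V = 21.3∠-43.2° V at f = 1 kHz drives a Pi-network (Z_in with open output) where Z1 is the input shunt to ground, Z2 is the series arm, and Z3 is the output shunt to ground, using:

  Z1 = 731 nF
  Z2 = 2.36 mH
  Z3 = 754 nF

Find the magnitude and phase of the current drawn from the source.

Step 1 — Angular frequency: ω = 2π·f = 2π·1000 = 6283 rad/s.
Step 2 — Component impedances:
  Z1: Z = 1/(jωC) = -j/(ω·C) = 0 - j217.7 Ω
  Z2: Z = jωL = j·6283·0.00236 = 0 + j14.83 Ω
  Z3: Z = 1/(jωC) = -j/(ω·C) = 0 - j211.1 Ω
Step 3 — With open output, the series arm Z2 and the output shunt Z3 appear in series to ground: Z2 + Z3 = 0 - j196.3 Ω.
Step 4 — Parallel with input shunt Z1: Z_in = Z1 || (Z2 + Z3) = 0 - j103.2 Ω = 103.2∠-90.0° Ω.
Step 5 — Source phasor: V = 21.3∠-43.2° V = 15.53 - j14.58 V.
Step 6 — Ohm's law: I = V / Z_total = (15.53 - j14.58) / (0 - j103.2) = 0.1413 + j0.1504 A.
Step 7 — Convert to polar: |I| = 0.2064 A, ∠I = 46.8°.

I = 0.2064∠46.8° A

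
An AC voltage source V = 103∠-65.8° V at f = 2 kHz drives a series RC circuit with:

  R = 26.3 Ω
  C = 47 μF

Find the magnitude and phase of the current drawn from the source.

Step 1 — Angular frequency: ω = 2π·f = 2π·2000 = 1.257e+04 rad/s.
Step 2 — Component impedances:
  R: Z = R = 26.3 Ω
  C: Z = 1/(jωC) = -j/(ω·C) = 0 - j1.693 Ω
Step 3 — Series combination: Z_total = R + C = 26.3 - j1.693 Ω = 26.35∠-3.7° Ω.
Step 4 — Source phasor: V = 103∠-65.8° V = 42.22 - j93.95 V.
Step 5 — Ohm's law: I = V / Z_total = (42.22 - j93.95) / (26.3 - j1.693) = 1.828 - j3.455 A.
Step 6 — Convert to polar: |I| = 3.908 A, ∠I = -62.1°.

I = 3.908∠-62.1° A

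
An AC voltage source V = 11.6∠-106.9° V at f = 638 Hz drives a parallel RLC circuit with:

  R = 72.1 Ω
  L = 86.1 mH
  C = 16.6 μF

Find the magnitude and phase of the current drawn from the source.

Step 1 — Angular frequency: ω = 2π·f = 2π·638 = 4009 rad/s.
Step 2 — Component impedances:
  R: Z = R = 72.1 Ω
  L: Z = jωL = j·4009·0.0861 = 0 + j345.1 Ω
  C: Z = 1/(jωC) = -j/(ω·C) = 0 - j15.03 Ω
Step 3 — Parallel combination: 1/Z_total = 1/R + 1/L + 1/C; Z_total = 3.269 - j15 Ω = 15.35∠-77.7° Ω.
Step 4 — Source phasor: V = 11.6∠-106.9° V = -3.372 - j11.1 V.
Step 5 — Ohm's law: I = V / Z_total = (-3.372 - j11.1) / (3.269 - j15) = 0.6596 - j0.3686 A.
Step 6 — Convert to polar: |I| = 0.7556 A, ∠I = -29.2°.

I = 0.7556∠-29.2° A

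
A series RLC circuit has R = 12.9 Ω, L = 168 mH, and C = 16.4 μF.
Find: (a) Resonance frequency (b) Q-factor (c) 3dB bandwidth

Step 1 — Resonance: ω₀ = 1/√(LC) = 1/√(0.168·1.64e-05) = 602.5 rad/s.
Step 2 — f₀ = ω₀/(2π) = 95.88 Hz.
Step 3 — Series Q: Q = ω₀L/R = 602.5·0.168/12.9 = 7.846.
Step 4 — Bandwidth: Δω = ω₀/Q = 76.79 rad/s; BW = Δω/(2π) = 12.22 Hz.

(a) f₀ = 95.88 Hz  (b) Q = 7.846  (c) BW = 12.22 Hz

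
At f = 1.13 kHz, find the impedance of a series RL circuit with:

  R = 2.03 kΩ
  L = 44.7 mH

Step 1 — Angular frequency: ω = 2π·f = 2π·1130 = 7100 rad/s.
Step 2 — Component impedances:
  R: Z = R = 2030 Ω
  L: Z = jωL = j·7100·0.0447 = 0 + j317.4 Ω
Step 3 — Series combination: Z_total = R + L = 2030 + j317.4 Ω = 2055∠8.9° Ω.

Z = 2030 + j317.4 Ω = 2055∠8.9° Ω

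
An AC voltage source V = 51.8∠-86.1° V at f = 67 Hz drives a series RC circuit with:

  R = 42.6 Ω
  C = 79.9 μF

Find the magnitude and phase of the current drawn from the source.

Step 1 — Angular frequency: ω = 2π·f = 2π·67 = 421 rad/s.
Step 2 — Component impedances:
  R: Z = R = 42.6 Ω
  C: Z = 1/(jωC) = -j/(ω·C) = 0 - j29.73 Ω
Step 3 — Series combination: Z_total = R + C = 42.6 - j29.73 Ω = 51.95∠-34.9° Ω.
Step 4 — Source phasor: V = 51.8∠-86.1° V = 3.523 - j51.68 V.
Step 5 — Ohm's law: I = V / Z_total = (3.523 - j51.68) / (42.6 - j29.73) = 0.625 - j0.777 A.
Step 6 — Convert to polar: |I| = 0.9971 A, ∠I = -51.2°.

I = 0.9971∠-51.2° A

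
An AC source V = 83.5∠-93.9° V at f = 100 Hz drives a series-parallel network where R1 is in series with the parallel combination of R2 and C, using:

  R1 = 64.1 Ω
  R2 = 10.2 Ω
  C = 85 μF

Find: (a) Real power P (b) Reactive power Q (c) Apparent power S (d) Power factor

Step 1 — Angular frequency: ω = 2π·f = 2π·100 = 628.3 rad/s.
Step 2 — Component impedances:
  R1: Z = R = 64.1 Ω
  R2: Z = R = 10.2 Ω
  C: Z = 1/(jωC) = -j/(ω·C) = 0 - j18.72 Ω
Step 3 — Parallel branch: R2 || C = 1/(1/R2 + 1/C) = 7.866 - j4.285 Ω.
Step 4 — Series with R1: Z_total = R1 + (R2 || C) = 71.97 - j4.285 Ω = 72.09∠-3.4° Ω.
Step 5 — Source phasor: V = 83.5∠-93.9° V = -5.679 - j83.31 V.
Step 6 — Current: I = V / Z = -0.009957 - j1.158 A = 1.158∠-90.5° A.
Step 7 — Complex power: S = V·I* = 96.54 - j5.748 VA.
Step 8 — Real power: P = Re(S) = 96.54 W.
Step 9 — Reactive power: Q = Im(S) = -5.748 VAR.
Step 10 — Apparent power: |S| = 96.71 VA.
Step 11 — Power factor: PF = P/|S| = 0.9982 (leading).

(a) P = 96.54 W  (b) Q = -5.748 VAR  (c) S = 96.71 VA  (d) PF = 0.9982 (leading)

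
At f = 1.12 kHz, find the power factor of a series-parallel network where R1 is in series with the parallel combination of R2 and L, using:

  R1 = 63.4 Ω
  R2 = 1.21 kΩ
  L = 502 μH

Step 1 — Angular frequency: ω = 2π·f = 2π·1120 = 7037 rad/s.
Step 2 — Component impedances:
  R1: Z = R = 63.4 Ω
  R2: Z = R = 1210 Ω
  L: Z = jωL = j·7037·0.000502 = 0 + j3.533 Ω
Step 3 — Parallel branch: R2 || L = 1/(1/R2 + 1/L) = 0.01031 + j3.533 Ω.
Step 4 — Series with R1: Z_total = R1 + (R2 || L) = 63.41 + j3.533 Ω = 63.51∠3.2° Ω.
Step 5 — Power factor: PF = cos(φ) = Re(Z)/|Z| = 63.4103/63.5086 = 0.9985.
Step 6 — Type: Im(Z) = 3.533 ⇒ lagging (phase φ = 3.2°).

PF = 0.9985 (lagging, φ = 3.2°)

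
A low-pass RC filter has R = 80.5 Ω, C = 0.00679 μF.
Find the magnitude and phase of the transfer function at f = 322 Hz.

Step 1 — Angular frequency: ω = 2π·322 = 2023 rad/s.
Step 2 — Transfer function: H(jω) = 1/(1 + jωRC).
Step 3 — Denominator: 1 + jωRC = 1 + j·2023·80.5·6.79e-09 = 1 + j0.001106.
Step 4 — H = 1 - j0.001106.
Step 5 — Magnitude: |H| = 1 (-0.0 dB); phase: φ = -0.1°.

|H| = 1 (-0.0 dB), φ = -0.1°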